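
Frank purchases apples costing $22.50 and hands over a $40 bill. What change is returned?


Start with the amount paid:
$40
Subtract the price:
$40 - $22.50 = $17.50

$17.50


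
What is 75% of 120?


Convert percentage to decimal:
75% = 0.75
Multiply:
120 x 0.75 = 90

90


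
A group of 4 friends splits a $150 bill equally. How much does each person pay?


Total bill: $150
Number of people: 4
Each pays: $150 / 4 = $37.50

$37.50


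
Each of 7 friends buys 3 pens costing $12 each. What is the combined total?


Cost per person:
3 x $12 = $36
Group total:
7 x $36 = $252

$252


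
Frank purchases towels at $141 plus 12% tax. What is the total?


Calculate the tax:
12% of $141 = $16.92
Add tax to price:
$141 + $16.92 = $157.92

$157.92


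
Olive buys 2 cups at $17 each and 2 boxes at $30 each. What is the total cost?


Cost of cups:
2 x $17 = $34
Cost of boxes:
2 x $30 = $60
Add both:
$34 + $60 = $94

$94


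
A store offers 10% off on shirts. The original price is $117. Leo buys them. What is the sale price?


Calculate the discount amount:
10% of $117 = $11.70
Subtract from original:
$117 - $11.70 = $105.30

$105.30


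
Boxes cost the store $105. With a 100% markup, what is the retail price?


Calculate the markup amount:
100% of $105 = $105
Add to cost:
$105 + $105 = $210

$210


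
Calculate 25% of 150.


Convert percentage to decimal:
25% = 0.25
Multiply:
150 x 0.25 = 37.5

37.5


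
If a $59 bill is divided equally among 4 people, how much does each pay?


Total bill: $59
Number of people: 4
Each pays: $59 / 4 = $14.75

$14.75


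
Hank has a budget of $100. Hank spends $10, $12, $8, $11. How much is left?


Add up expenses:
$10 + $12 + $8 + $11 = $41
Subtract from budget:
$100 - $41 = $59

$59


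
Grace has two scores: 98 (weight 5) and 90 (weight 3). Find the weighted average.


Weighted sum:
5 x 98 + 3 x 90 = 760
Total weight:
5 + 3 = 8
Weighted average:
760 / 8 = 95

95


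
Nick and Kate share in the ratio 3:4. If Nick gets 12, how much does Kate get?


Find the multiplier:
12 / 3 = 4
Apply to Kate's share:
4 x 4 = 16

16


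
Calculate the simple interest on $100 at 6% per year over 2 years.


Use the formula I = P x R x T / 100
P x R x T = 100 x 6 x 2 = 1200
I = 1200 / 100 = $12

$12


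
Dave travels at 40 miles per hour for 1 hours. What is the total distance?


Use the formula: distance = speed x time
Speed = 40 mph, Time = 1 hours
40 x 1 = 40 miles

40 miles


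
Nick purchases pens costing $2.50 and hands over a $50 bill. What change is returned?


Start with the amount paid:
$50
Subtract the price:
$50 - $2.50 = $47.50

$47.50


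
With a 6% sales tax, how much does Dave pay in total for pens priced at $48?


Calculate the tax:
6% of $48 = $2.88
Add tax to price:
$48 + $2.88 = $50.88

$50.88


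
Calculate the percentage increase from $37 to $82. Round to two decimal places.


Find the absolute change:
|82 - 37| = 45
Divide by original and multiply by 100:
45 / 37 x 100 = 121.6216...% ≈ 121.62%

121.62%


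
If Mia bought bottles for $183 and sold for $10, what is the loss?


Selling price = $10
Cost price = $183
Loss = cost price - selling price:
Loss = $183 - $10 = $173

$173


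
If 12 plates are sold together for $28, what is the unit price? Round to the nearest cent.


Total cost: $28
Number of items: 12
Unit price: $28 / 12 = $2.3333... ≈ $2.33

$2.33


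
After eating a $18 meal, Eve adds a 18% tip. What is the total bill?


Calculate the tip:
18% of $18 = $3.24
Add tip to meal cost:
$18 + $3.24 = $21.24

$21.24


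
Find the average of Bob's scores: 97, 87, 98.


Add the scores:
97 + 87 + 98 = 282
Divide by the number of tests:
282 / 3 = 94

94


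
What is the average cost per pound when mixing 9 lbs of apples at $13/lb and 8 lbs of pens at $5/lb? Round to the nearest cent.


Cost of apples:
9 x $13 = $117
Cost of pens:
8 x $5 = $40
Total cost: $117 + $40 = $157
Total weight: 17 lbs
Average: $157 / 17 = $9.2352... ≈ $9.24/lb

$9.24/lb


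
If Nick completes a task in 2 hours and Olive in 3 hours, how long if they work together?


Nick's rate: 1/2 of the job per hour
Olive's rate: 1/3 of the job per hour
Combined rate: 1/2 + 1/3 = 5/6 per hour
Time = 1 / (5/6) = 6/5 = 1.2 hours

1.2 hours


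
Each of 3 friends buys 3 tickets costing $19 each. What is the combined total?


Cost per person:
3 x $19 = $57
Group total:
3 x $57 = $171

$171


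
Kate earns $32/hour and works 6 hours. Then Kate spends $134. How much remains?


Calculate earnings:
6 x $32 = $192
Subtract spending:
$192 - $134 = $58

$58


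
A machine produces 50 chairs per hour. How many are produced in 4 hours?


Production rate: 50 chairs per hour
Time: 4 hours
Total: 50 x 4 = 200 chairs

200 chairs


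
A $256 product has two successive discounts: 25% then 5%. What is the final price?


First discount:
25% of $256 = $64
Price after first discount:
$256 - $64 = $192
Second discount:
5% of $192 = $9.60
Final price:
$192 - $9.60 = $182.40

$182.40


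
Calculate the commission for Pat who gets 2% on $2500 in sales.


Convert rate to decimal:
2% = 0.02
Multiply by sales:
$2500 x 0.02 = $50

$50


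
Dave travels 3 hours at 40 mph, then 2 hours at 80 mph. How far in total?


Leg 1 distance:
40 x 3 = 120 miles
Leg 2 distance:
80 x 2 = 160 miles
Total distance:
120 + 160 = 280 miles

280 miles


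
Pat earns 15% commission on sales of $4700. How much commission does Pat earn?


Convert rate to decimal:
15% = 0.15
Multiply by sales:
$4700 x 0.15 = $705

$705


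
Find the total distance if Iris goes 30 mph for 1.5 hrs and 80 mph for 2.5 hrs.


Leg 1 distance:
30 x 1.5 = 45 miles
Leg 2 distance:
80 x 2.5 = 200 miles
Total distance:
45 + 200 = 245 miles

245 miles


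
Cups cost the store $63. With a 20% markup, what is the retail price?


Calculate the markup amount:
20% of $63 = $12.60
Add to cost:
$63 + $12.60 = $75.60

$75.60


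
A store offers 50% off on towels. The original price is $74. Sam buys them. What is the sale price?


Calculate the discount amount:
50% of $74 = $37
Subtract from original:
$74 - $37 = $37

$37


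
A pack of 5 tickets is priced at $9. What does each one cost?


Total cost: $9
Number of items: 5
Unit price: $9 / 5 = $1.80

$1.80


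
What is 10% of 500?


Convert percentage to decimal:
10% = 0.1
Multiply:
500 x 0.1 = 50

50


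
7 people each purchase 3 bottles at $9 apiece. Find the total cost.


Cost per person:
3 x $9 = $27
Group total:
7 x $27 = $189

$189


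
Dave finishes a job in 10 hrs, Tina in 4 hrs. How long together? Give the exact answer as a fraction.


Dave's rate: 1/10 of the job per hour
Tina's rate: 1/4 of the job per hour
Combined rate: 1/10 + 1/4 = 7/20 per hour
Time = 1 / (7/20) = 20/7 hours (≈ 2.86 hours)

20/7 hours


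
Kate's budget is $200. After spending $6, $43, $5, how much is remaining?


Add up expenses:
$6 + $43 + $5 = $54
Subtract from budget:
$200 - $54 = $146

$146


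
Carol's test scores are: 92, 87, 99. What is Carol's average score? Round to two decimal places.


Add the scores:
92 + 87 + 99 = 278
Divide by the number of tests:
278 / 3 = 92.6666... ≈ 92.67

92.67


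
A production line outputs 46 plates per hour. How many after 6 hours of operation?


Production rate: 46 plates per hour
Time: 6 hours
Total: 46 x 6 = 276 plates

276 plates


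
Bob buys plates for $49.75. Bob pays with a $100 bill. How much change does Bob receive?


Start with the amount paid:
$100
Subtract the price:
$100 - $49.75 = $50.25

$50.25


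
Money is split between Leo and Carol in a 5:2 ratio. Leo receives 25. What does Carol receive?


Find the multiplier:
25 / 5 = 5
Apply to Carol's share:
2 x 5 = 10

10


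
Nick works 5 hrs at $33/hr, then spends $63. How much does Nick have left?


Calculate earnings:
5 x $33 = $165
Subtract spending:
$165 - $63 = $102

$102


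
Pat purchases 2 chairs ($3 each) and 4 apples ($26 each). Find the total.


Cost of chairs:
2 x $3 = $6
Cost of apples:
4 x $26 = $104
Add both:
$6 + $104 = $110

$110


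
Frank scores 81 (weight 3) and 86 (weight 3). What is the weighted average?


Weighted sum:
3 x 81 + 3 x 86 = 501
Total weight:
3 + 3 = 6
Weighted average:
501 / 6 = 83.5

83.5


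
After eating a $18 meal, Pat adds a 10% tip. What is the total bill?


Calculate the tip:
10% of $18 = $1.80
Add tip to meal cost:
$18 + $1.80 = $19.80

$19.80


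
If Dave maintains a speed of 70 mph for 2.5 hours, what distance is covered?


Use the formula: distance = speed x time
Speed = 70 mph, Time = 2.5 hours
70 x 2.5 = 175 miles

175 miles


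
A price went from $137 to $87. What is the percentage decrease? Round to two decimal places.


Find the absolute change:
|87 - 137| = 50
Divide by original and multiply by 100:
50 / 137 x 100 = 36.4963...% ≈ 36.5%

36.5%


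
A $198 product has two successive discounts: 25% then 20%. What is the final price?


First discount:
25% of $198 = $49.50
Price after first discount:
$198 - $49.50 = $148.50
Second discount:
20% of $148.50 = $29.70
Final price:
$148.50 - $29.70 = $118.80

$118.80


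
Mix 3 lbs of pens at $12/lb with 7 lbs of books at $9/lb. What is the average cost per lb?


Cost of pens:
3 x $12 = $36
Cost of books:
7 x $9 = $63
Total cost: $36 + $63 = $99
Total weight: 10 lbs
Average: $99 / 10 = $9.90/lb

$9.90/lb


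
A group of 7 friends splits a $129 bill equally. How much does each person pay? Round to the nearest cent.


Total bill: $129
Number of people: 7
Each pays: $129 / 7 = $18.4285... ≈ $18.43

$18.43


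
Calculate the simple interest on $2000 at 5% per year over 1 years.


Use the formula I = P x R x T / 100
P x R x T = 2000 x 5 x 1 = 10000
I = 10000 / 100 = $100

$100


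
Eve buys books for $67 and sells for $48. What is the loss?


Selling price = $48
Cost price = $67
Loss = cost price - selling price:
Loss = $67 - $48 = $19

$19


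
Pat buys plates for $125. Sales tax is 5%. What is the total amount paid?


Calculate the tax:
5% of $125 = $6.25
Add tax to price:
$125 + $6.25 = $131.25

$131.25


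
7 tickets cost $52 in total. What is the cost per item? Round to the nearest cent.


Total cost: $52
Number of items: 7
Unit price: $52 / 7 = $7.4285... ≈ $7.43

$7.43


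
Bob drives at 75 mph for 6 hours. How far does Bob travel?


Use the formula: distance = speed x time
Speed = 75 mph, Time = 6 hours
75 x 6 = 450 miles

450 miles


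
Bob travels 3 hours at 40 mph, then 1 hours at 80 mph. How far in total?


Leg 1 distance:
40 x 3 = 120 miles
Leg 2 distance:
80 x 1 = 80 miles
Total distance:
120 + 80 = 200 miles

200 miles


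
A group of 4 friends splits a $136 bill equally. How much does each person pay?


Total bill: $136
Number of people: 4
Each pays: $136 / 4 = $34

$34


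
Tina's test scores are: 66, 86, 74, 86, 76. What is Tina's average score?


Add the scores:
66 + 86 + 74 + 86 + 76 = 388
Divide by the number of tests:
388 / 5 = 77.6

77.6


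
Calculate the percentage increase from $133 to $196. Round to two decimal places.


Find the absolute change:
|196 - 133| = 63
Divide by original and multiply by 100:
63 / 133 x 100 = 47.3684...% ≈ 47.37%

47.37%


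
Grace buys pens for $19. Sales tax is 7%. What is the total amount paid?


Calculate the tax:
7% of $19 = $1.33
Add tax to price:
$19 + $1.33 = $20.33

$20.33


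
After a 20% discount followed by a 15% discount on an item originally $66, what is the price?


First discount:
20% of $66 = $13.20
Price after first discount:
$66 - $13.20 = $52.80
Second discount:
15% of $52.80 = $7.92
Final price:
$52.80 - $7.92 = $44.88

$44.88


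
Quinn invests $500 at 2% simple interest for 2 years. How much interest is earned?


Use the formula I = P x R x T / 100
P x R x T = 500 x 2 x 2 = 2000
I = 2000 / 100 = $20

$20


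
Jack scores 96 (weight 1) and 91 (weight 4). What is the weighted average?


Weighted sum:
1 x 96 + 4 x 91 = 460
Total weight:
1 + 4 = 5
Weighted average:
460 / 5 = 92

92


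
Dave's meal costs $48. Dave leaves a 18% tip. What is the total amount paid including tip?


Calculate the tip:
18% of $48 = $8.64
Add tip to meal cost:
$48 + $8.64 = $56.64

$56.64


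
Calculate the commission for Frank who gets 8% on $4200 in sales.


Convert rate to decimal:
8% = 0.08
Multiply by sales:
$4200 x 0.08 = $336

$336


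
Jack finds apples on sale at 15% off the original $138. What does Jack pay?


Calculate the discount amount:
15% of $138 = $20.70
Subtract from original:
$138 - $20.70 = $117.30

$117.30


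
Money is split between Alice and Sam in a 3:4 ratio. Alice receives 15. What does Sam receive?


Find the multiplier:
15 / 3 = 5
Apply to Sam's share:
4 x 5 = 20

20


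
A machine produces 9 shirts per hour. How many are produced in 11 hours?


Production rate: 9 shirts per hour
Time: 11 hours
Total: 9 x 11 = 99 shirts

99 shirts


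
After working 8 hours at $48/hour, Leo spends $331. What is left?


Calculate earnings:
8 x $48 = $384
Subtract spending:
$384 - $331 = $53

$53


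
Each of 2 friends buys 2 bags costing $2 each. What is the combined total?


Cost per person:
2 x $2 = $4
Group total:
2 x $4 = $8

$8


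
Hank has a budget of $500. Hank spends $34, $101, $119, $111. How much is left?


Add up expenses:
$34 + $101 + $119 + $111 = $365
Subtract from budget:
$500 - $365 = $135

$135


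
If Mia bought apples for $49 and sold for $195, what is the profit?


Selling price = $195
Cost price = $49
Profit = selling price - cost price:
Profit = $195 - $49 = $146

$146


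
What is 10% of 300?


Convert percentage to decimal:
10% = 0.1
Multiply:
300 x 0.1 = 30

30


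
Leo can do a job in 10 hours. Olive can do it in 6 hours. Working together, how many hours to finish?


Leo's rate: 1/10 of the job per hour
Olive's rate: 1/6 of the job per hour
Combined rate: 1/10 + 1/6 = 4/15 per hour
Time = 1 / (4/15) = 15/4 = 3.75 hours

3.75 hours


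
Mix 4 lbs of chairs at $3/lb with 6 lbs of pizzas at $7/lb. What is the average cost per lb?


Cost of chairs:
4 x $3 = $12
Cost of pizzas:
6 x $7 = $42
Total cost: $12 + $42 = $54
Total weight: 10 lbs
Average: $54 / 10 = $5.40/lb

$5.40/lb


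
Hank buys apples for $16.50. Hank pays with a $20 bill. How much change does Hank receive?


Start with the amount paid:
$20
Subtract the price:
$20 - $16.50 = $3.50

$3.50


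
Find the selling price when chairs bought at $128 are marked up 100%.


Calculate the markup amount:
100% of $128 = $128
Add to cost:
$128 + $128 = $256

$256


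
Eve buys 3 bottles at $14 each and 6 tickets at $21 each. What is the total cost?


Cost of bottles:
3 x $14 = $42
Cost of tickets:
6 x $21 = $126
Add both:
$42 + $126 = $168

$168


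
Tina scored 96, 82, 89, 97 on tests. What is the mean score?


Add the scores:
96 + 82 + 89 + 97 = 364
Divide by the number of tests:
364 / 4 = 91

91


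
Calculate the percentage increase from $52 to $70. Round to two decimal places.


Find the absolute change:
|70 - 52| = 18
Divide by original and multiply by 100:
18 / 52 x 100 = 34.6153...% ≈ 34.62%

34.62%


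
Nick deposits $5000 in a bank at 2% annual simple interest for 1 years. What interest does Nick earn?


Use the formula I = P x R x T / 100
P x R x T = 5000 x 2 x 1 = 10000
I = 10000 / 100 = $100

$100


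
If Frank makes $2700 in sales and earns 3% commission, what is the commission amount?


Convert rate to decimal:
3% = 0.03
Multiply by sales:
$2700 x 0.03 = $81

$81


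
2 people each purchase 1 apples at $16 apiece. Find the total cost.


Cost per person:
1 x $16 = $16
Group total:
2 x $16 = $32

$32


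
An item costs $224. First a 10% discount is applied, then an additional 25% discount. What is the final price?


First discount:
10% of $224 = $22.40
Price after first discount:
$224 - $22.40 = $201.60
Second discount:
25% of $201.60 = $50.40
Final price:
$201.60 - $50.40 = $151.20

$151.20


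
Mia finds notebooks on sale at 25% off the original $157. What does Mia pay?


Calculate the discount amount:
25% of $157 = $39.25
Subtract from original:
$157 - $39.25 = $117.75

$117.75


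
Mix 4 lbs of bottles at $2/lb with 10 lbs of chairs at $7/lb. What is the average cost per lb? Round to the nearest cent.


Cost of bottles:
4 x $2 = $8
Cost of chairs:
10 x $7 = $70
Total cost: $8 + $70 = $78
Total weight: 14 lbs
Average: $78 / 14 = $5.5714... ≈ $5.57/lb

$5.57/lb


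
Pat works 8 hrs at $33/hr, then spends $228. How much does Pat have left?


Calculate earnings:
8 x $33 = $264
Subtract spending:
$264 - $228 = $36

$36


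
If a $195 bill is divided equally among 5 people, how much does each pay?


Total bill: $195
Number of people: 5
Each pays: $195 / 5 = $39

$39


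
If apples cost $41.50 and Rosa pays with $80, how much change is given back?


Start with the amount paid:
$80
Subtract the price:
$80 - $41.50 = $38.50

$38.50


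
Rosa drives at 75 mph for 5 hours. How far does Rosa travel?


Use the formula: distance = speed x time
Speed = 75 mph, Time = 5 hours
75 x 5 = 375 miles

375 miles


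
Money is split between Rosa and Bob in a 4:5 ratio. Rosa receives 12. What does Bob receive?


Find the multiplier:
12 / 4 = 3
Apply to Bob's share:
5 x 3 = 15

15


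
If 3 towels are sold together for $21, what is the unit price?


Total cost: $21
Number of items: 3
Unit price: $21 / 3 = $7

$7


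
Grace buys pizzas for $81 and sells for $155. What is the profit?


Selling price = $155
Cost price = $81
Profit = selling price - cost price:
Profit = $155 - $81 = $74

$74


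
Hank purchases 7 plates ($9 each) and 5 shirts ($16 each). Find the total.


Cost of plates:
7 x $9 = $63
Cost of shirts:
5 x $16 = $80
Add both:
$63 + $80 = $143

$143


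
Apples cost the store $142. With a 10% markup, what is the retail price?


Calculate the markup amount:
10% of $142 = $14.20
Add to cost:
$142 + $14.20 = $156.20

$156.20


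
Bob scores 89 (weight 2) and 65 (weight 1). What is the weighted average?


Weighted sum:
2 x 89 + 1 x 65 = 243
Total weight:
2 + 1 = 3
Weighted average:
243 / 3 = 81

81


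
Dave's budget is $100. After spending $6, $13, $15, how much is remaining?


Add up expenses:
$6 + $13 + $15 = $34
Subtract from budget:
$100 - $34 = $66

$66


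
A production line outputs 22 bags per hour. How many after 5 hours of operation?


Production rate: 22 bags per hour
Time: 5 hours
Total: 22 x 5 = 110 bags

110 bags


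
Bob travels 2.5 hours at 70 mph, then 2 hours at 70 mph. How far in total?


Leg 1 distance:
70 x 2.5 = 175 miles
Leg 2 distance:
70 x 2 = 140 miles
Total distance:
175 + 140 = 315 miles

315 miles


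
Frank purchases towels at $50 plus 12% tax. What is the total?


Calculate the tax:
12% of $50 = $6
Add tax to price:
$50 + $6 = $56

$56


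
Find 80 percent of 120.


Convert percentage to decimal:
80% = 0.8
Multiply:
120 x 0.8 = 96

96


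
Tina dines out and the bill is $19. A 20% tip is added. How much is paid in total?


Calculate the tip:
20% of $19 = $3.80
Add tip to meal cost:
$19 + $3.80 = $22.80

$22.80


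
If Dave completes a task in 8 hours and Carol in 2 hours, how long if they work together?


Dave's rate: 1/8 of the job per hour
Carol's rate: 1/2 of the job per hour
Combined rate: 1/8 + 1/2 = 5/8 per hour
Time = 1 / (5/8) = 8/5 = 1.6 hours

1.6 hours


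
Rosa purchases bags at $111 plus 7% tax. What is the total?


Calculate the tax:
7% of $111 = $7.77
Add tax to price:
$111 + $7.77 = $118.77

$118.77


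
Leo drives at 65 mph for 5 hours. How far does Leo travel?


Use the formula: distance = speed x time
Speed = 65 mph, Time = 5 hours
65 x 5 = 325 miles

325 miles


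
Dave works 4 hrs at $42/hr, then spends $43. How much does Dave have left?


Calculate earnings:
4 x $42 = $168
Subtract spending:
$168 - $43 = $125

$125


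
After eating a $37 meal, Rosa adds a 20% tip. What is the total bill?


Calculate the tip:
20% of $37 = $7.40
Add tip to meal cost:
$37 + $7.40 = $44.40

$44.40


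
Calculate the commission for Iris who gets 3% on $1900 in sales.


Convert rate to decimal:
3% = 0.03
Multiply by sales:
$1900 x 0.03 = $57

$57


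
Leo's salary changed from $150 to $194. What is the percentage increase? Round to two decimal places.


Find the absolute change:
|194 - 150| = 44
Divide by original and multiply by 100:
44 / 150 x 100 = 29.3333...% ≈ 29.33%

29.33%


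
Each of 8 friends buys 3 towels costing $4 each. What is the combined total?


Cost per person:
3 x $4 = $12
Group total:
8 x $12 = $96

$96


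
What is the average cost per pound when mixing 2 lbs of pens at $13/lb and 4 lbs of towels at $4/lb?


Cost of pens:
2 x $13 = $26
Cost of towels:
4 x $4 = $16
Total cost: $26 + $16 = $42
Total weight: 6 lbs
Average: $42 / 6 = $7/lb

$7/lb


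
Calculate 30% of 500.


Convert percentage to decimal:
30% = 0.3
Multiply:
500 x 0.3 = 150

150


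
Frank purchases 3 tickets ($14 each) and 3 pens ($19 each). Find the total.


Cost of tickets:
3 x $14 = $42
Cost of pens:
3 x $19 = $57
Add both:
$42 + $57 = $99

$99


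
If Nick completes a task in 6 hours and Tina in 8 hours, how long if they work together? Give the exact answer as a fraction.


Nick's rate: 1/6 of the job per hour
Tina's rate: 1/8 of the job per hour
Combined rate: 1/6 + 1/8 = 7/24 per hour
Time = 1 / (7/24) = 24/7 hours (≈ 3.43 hours)

24/7 hours


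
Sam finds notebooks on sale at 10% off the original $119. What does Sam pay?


Calculate the discount amount:
10% of $119 = $11.90
Subtract from original:
$119 - $11.90 = $107.10

$107.10


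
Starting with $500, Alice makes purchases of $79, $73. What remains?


Add up expenses:
$79 + $73 = $152
Subtract from budget:
$500 - $152 = $348

$348


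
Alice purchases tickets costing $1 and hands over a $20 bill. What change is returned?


Start with the amount paid:
$20
Subtract the price:
$20 - $1 = $19

$19


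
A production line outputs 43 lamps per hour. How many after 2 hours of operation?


Production rate: 43 lamps per hour
Time: 2 hours
Total: 43 x 2 = 86 lamps

86 lamps


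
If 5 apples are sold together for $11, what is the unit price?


Total cost: $11
Number of items: 5
Unit price: $11 / 5 = $2.20

$2.20


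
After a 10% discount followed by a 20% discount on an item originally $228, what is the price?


First discount:
10% of $228 = $22.80
Price after first discount:
$228 - $22.80 = $205.20
Second discount:
20% of $205.20 = $41.04
Final price:
$205.20 - $41.04 = $164.16

$164.16


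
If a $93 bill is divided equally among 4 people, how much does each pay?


Total bill: $93
Number of people: 4
Each pays: $93 / 4 = $23.25

$23.25


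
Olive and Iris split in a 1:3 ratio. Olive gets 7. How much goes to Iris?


Find the multiplier:
7 / 1 = 7
Apply to Iris's share:
3 x 7 = 21

21


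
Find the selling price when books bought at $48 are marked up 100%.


Calculate the markup amount:
100% of $48 = $48
Add to cost:
$48 + $48 = $96

$96


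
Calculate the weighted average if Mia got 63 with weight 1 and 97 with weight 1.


Weighted sum:
1 x 63 + 1 x 97 = 160
Total weight:
1 + 1 = 2
Weighted average:
160 / 2 = 80

80


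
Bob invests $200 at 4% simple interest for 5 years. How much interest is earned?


Use the formula I = P x R x T / 100
P x R x T = 200 x 4 x 5 = 4000
I = 4000 / 100 = $40

$40


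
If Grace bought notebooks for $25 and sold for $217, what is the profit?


Selling price = $217
Cost price = $25
Profit = selling price - cost price:
Profit = $217 - $25 = $192

$192


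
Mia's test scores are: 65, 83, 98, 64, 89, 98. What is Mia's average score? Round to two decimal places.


Add the scores:
65 + 83 + 98 + 64 + 89 + 98 = 497
Divide by the number of tests:
497 / 6 = 82.8333... ≈ 82.83

82.83


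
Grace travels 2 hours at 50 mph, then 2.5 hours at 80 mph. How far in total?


Leg 1 distance:
50 x 2 = 100 miles
Leg 2 distance:
80 x 2.5 = 200 miles
Total distance:
100 + 200 = 300 miles

300 miles


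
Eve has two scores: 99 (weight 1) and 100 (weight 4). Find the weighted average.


Weighted sum:
1 x 99 + 4 x 100 = 499
Total weight:
1 + 4 = 5
Weighted average:
499 / 5 = 99.8

99.8


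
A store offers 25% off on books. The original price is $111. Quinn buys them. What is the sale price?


Calculate the discount amount:
25% of $111 = $27.75
Subtract from original:
$111 - $27.75 = $83.25

$83.25


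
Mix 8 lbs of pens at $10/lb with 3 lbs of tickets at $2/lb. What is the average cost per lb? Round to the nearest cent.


Cost of pens:
8 x $10 = $80
Cost of tickets:
3 x $2 = $6
Total cost: $80 + $6 = $86
Total weight: 11 lbs
Average: $86 / 11 = $7.8181... ≈ $7.82/lb

$7.82/lb


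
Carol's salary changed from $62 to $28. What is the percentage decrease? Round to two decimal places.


Find the absolute change:
|28 - 62| = 34
Divide by original and multiply by 100:
34 / 62 x 100 = 54.8387...% ≈ 54.84%

54.84%


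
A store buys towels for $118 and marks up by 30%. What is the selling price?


Calculate the markup amount:
30% of $118 = $35.40
Add to cost:
$118 + $35.40 = $153.40

$153.40


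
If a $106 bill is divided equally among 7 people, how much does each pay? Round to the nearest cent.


Total bill: $106
Number of people: 7
Each pays: $106 / 7 = $15.1428... ≈ $15.14

$15.14


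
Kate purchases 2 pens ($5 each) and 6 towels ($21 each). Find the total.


Cost of pens:
2 x $5 = $10
Cost of towels:
6 x $21 = $126
Add both:
$10 + $126 = $136

$136


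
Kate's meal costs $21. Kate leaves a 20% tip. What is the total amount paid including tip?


Calculate the tip:
20% of $21 = $4.20
Add tip to meal cost:
$21 + $4.20 = $25.20

$25.20


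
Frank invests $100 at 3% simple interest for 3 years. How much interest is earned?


Use the formula I = P x R x T / 100
P x R x T = 100 x 3 x 3 = 900
I = 900 / 100 = $9

$9


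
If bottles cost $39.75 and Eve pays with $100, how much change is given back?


Start with the amount paid:
$100
Subtract the price:
$100 - $39.75 = $60.25

$60.25


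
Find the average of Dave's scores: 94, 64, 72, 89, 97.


Add the scores:
94 + 64 + 72 + 89 + 97 = 416
Divide by the number of tests:
416 / 5 = 83.2

83.2


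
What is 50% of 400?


Convert percentage to decimal:
50% = 0.5
Multiply:
400 x 0.5 = 200

200


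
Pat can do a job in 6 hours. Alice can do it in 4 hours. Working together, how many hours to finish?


Pat's rate: 1/6 of the job per hour
Alice's rate: 1/4 of the job per hour
Combined rate: 1/6 + 1/4 = 5/12 per hour
Time = 1 / (5/12) = 12/5 = 2.4 hours

2.4 hours


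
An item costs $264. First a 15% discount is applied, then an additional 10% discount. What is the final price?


First discount:
15% of $264 = $39.60
Price after first discount:
$264 - $39.60 = $224.40
Second discount:
10% of $224.40 = $22.44
Final price:
$224.40 - $22.44 = $201.96

$201.96


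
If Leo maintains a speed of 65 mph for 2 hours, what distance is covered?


Use the formula: distance = speed x time
Speed = 65 mph, Time = 2 hours
65 x 2 = 130 miles

130 miles


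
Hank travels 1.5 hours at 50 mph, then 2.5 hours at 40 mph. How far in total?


Leg 1 distance:
50 x 1.5 = 75 miles
Leg 2 distance:
40 x 2.5 = 100 miles
Total distance:
75 + 100 = 175 miles

175 miles


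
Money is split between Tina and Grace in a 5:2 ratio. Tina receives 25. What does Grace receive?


Find the multiplier:
25 / 5 = 5
Apply to Grace's share:
2 x 5 = 10

10


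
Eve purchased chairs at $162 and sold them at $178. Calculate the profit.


Selling price = $178
Cost price = $162
Profit = selling price - cost price:
Profit = $178 - $162 = $16

$16


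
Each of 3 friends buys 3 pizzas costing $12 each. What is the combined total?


Cost per person:
3 x $12 = $36
Group total:
3 x $36 = $108

$108


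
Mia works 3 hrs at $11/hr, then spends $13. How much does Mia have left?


Calculate earnings:
3 x $11 = $33
Subtract spending:
$33 - $13 = $20

$20


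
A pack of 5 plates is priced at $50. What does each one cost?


Total cost: $50
Number of items: 5
Unit price: $50 / 5 = $10

$10


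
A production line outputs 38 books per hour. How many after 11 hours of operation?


Production rate: 38 books per hour
Time: 11 hours
Total: 38 x 11 = 418 books

418 books


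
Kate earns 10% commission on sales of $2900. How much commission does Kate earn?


Convert rate to decimal:
10% = 0.1
Multiply by sales:
$2900 x 0.1 = $290

$290


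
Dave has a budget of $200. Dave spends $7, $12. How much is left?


Add up expenses:
$7 + $12 = $19
Subtract from budget:
$200 - $19 = $181

$181


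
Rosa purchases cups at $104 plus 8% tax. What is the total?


Calculate the tax:
8% of $104 = $8.32
Add tax to price:
$104 + $8.32 = $112.32

$112.32


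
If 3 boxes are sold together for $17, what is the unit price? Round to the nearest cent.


Total cost: $17
Number of items: 3
Unit price: $17 / 3 = $5.6666... ≈ $5.67

$5.67


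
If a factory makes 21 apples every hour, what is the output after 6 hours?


Production rate: 21 apples per hour
Time: 6 hours
Total: 21 x 6 = 126 apples

126 apples


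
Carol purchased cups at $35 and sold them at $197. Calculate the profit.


Selling price = $197
Cost price = $35
Profit = selling price - cost price:
Profit = $197 - $35 = $162

$162


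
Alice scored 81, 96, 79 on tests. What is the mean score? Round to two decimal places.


Add the scores:
81 + 96 + 79 = 256
Divide by the number of tests:
256 / 3 = 85.3333... ≈ 85.33

85.33


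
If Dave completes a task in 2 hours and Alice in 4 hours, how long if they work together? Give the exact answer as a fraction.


Dave's rate: 1/2 of the job per hour
Alice's rate: 1/4 of the job per hour
Combined rate: 1/2 + 1/4 = 3/4 per hour
Time = 1 / (3/4) = 4/3 hours (≈ 1.33 hours)

4/3 hours


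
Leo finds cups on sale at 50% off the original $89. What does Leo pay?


Calculate the discount amount:
50% of $89 = $44.50
Subtract from original:
$89 - $44.50 = $44.50

$44.50


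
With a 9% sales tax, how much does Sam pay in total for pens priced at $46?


Calculate the tax:
9% of $46 = $4.14
Add tax to price:
$46 + $4.14 = $50.14

$50.14


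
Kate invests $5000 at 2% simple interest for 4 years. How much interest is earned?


Use the formula I = P x R x T / 100
P x R x T = 5000 x 2 x 4 = 40000
I = 40000 / 100 = $400

$400


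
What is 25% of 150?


Convert percentage to decimal:
25% = 0.25
Multiply:
150 x 0.25 = 37.5

37.5


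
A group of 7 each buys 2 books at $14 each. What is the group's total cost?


Cost per person:
2 x $14 = $28
Group total:
7 x $28 = $196

$196


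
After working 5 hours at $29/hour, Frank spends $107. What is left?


Calculate earnings:
5 x $29 = $145
Subtract spending:
$145 - $107 = $38

$38


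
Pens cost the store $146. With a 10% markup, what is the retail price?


Calculate the markup amount:
10% of $146 = $14.60
Add to cost:
$146 + $14.60 = $160.60

$160.60


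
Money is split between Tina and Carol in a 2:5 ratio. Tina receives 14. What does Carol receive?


Find the multiplier:
14 / 2 = 7
Apply to Carol's share:
5 x 7 = 35

35


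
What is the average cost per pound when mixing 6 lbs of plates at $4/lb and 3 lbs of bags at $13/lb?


Cost of plates:
6 x $4 = $24
Cost of bags:
3 x $13 = $39
Total cost: $24 + $39 = $63
Total weight: 9 lbs
Average: $63 / 9 = $7/lb

$7/lb


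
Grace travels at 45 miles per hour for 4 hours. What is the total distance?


Use the formula: distance = speed x time
Speed = 45 mph, Time = 4 hours
45 x 4 = 180 miles

180 miles


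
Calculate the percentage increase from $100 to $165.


Find the absolute change:
|165 - 100| = 65
Divide by original and multiply by 100:
65 / 100 x 100 = 65%

65%


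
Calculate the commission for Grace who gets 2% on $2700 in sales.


Convert rate to decimal:
2% = 0.02
Multiply by sales:
$2700 x 0.02 = $54

$54


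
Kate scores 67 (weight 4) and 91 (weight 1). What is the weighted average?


Weighted sum:
4 x 67 + 1 x 91 = 359
Total weight:
4 + 1 = 5
Weighted average:
359 / 5 = 71.8

71.8


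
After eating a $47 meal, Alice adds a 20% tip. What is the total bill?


Calculate the tip:
20% of $47 = $9.40
Add tip to meal cost:
$47 + $9.40 = $56.40

$56.40


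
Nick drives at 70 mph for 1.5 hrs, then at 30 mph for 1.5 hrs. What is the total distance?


Leg 1 distance:
70 x 1.5 = 105 miles
Leg 2 distance:
30 x 1.5 = 45 miles
Total distance:
105 + 45 = 150 miles

150 miles


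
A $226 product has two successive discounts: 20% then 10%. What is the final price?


First discount:
20% of $226 = $45.20
Price after first discount:
$226 - $45.20 = $180.80
Second discount:
10% of $180.80 = $18.08
Final price:
$180.80 - $18.08 = $162.72

$162.72


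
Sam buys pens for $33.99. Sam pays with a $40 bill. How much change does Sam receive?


Start with the amount paid:
$40
Subtract the price:
$40 - $33.99 = $6.01

$6.01


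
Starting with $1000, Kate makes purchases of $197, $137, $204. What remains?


Add up expenses:
$197 + $137 + $204 = $538
Subtract from budget:
$1000 - $538 = $462

$462


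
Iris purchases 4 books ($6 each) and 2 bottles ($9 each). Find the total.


Cost of books:
4 x $6 = $24
Cost of bottles:
2 x $9 = $18
Add both:
$24 + $18 = $42

$42


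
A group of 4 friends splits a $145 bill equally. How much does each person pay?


Total bill: $145
Number of people: 4
Each pays: $145 / 4 = $36.25

$36.25


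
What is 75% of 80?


Convert percentage to decimal:
75% = 0.75
Multiply:
80 x 0.75 = 60

60


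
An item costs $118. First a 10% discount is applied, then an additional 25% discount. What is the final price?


First discount:
10% of $118 = $11.80
Price after first discount:
$118 - $11.80 = $106.20
Second discount:
25% of $106.20 = $26.55
Final price:
$106.20 - $26.55 = $79.65

$79.65


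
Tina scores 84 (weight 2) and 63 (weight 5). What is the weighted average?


Weighted sum:
2 x 84 + 5 x 63 = 483
Total weight:
2 + 5 = 7
Weighted average:
483 / 7 = 69

69


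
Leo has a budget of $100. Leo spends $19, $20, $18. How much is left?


Add up expenses:
$19 + $20 + $18 = $57
Subtract from budget:
$100 - $57 = $43

$43


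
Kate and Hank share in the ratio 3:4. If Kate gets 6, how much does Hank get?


Find the multiplier:
6 / 3 = 2
Apply to Hank's share:
4 x 2 = 8

8


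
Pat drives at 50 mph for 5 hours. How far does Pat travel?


Use the formula: distance = speed x time
Speed = 50 mph, Time = 5 hours
50 x 5 = 250 miles

250 miles


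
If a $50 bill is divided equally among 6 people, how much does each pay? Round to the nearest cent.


Total bill: $50
Number of people: 6
Each pays: $50 / 6 = $8.3333... ≈ $8.33

$8.33


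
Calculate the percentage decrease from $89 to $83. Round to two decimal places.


Find the absolute change:
|83 - 89| = 6
Divide by original and multiply by 100:
6 / 89 x 100 = 6.7415...% ≈ 6.74%

6.74%


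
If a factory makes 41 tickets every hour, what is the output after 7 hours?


Production rate: 41 tickets per hour
Time: 7 hours
Total: 41 x 7 = 287 tickets

287 tickets


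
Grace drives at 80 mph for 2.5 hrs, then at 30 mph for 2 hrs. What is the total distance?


Leg 1 distance:
80 x 2.5 = 200 miles
Leg 2 distance:
30 x 2 = 60 miles
Total distance:
200 + 60 = 260 miles

260 miles


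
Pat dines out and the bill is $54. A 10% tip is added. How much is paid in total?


Calculate the tip:
10% of $54 = $5.40
Add tip to meal cost:
$54 + $5.40 = $59.40

$59.40


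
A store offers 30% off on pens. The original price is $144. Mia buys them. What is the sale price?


Calculate the discount amount:
30% of $144 = $43.20
Subtract from original:
$144 - $43.20 = $100.80

$100.80


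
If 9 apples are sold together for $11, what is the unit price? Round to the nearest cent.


Total cost: $11
Number of items: 9
Unit price: $11 / 9 = $1.2222... ≈ $1.22

$1.22


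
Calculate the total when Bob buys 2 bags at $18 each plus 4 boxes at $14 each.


Cost of bags:
2 x $18 = $36
Cost of boxes:
4 x $14 = $56
Add both:
$36 + $56 = $92

$92


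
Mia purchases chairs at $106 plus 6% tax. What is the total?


Calculate the tax:
6% of $106 = $6.36
Add tax to price:
$106 + $6.36 = $112.36

$112.36


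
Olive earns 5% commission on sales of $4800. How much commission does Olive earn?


Convert rate to decimal:
5% = 0.05
Multiply by sales:
$4800 x 0.05 = $240

$240


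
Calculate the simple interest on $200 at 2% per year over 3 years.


Use the formula I = P x R x T / 100
P x R x T = 200 x 2 x 3 = 1200
I = 1200 / 100 = $12

$12


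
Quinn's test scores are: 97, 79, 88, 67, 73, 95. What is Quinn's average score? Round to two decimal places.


Add the scores:
97 + 79 + 88 + 67 + 73 + 95 = 499
Divide by the number of tests:
499 / 6 = 83.1666... ≈ 83.17

83.17


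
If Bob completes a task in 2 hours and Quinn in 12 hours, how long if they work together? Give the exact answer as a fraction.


Bob's rate: 1/2 of the job per hour
Quinn's rate: 1/12 of the job per hour
Combined rate: 1/2 + 1/12 = 7/12 per hour
Time = 1 / (7/12) = 12/7 hours (≈ 1.71 hours)

12/7 hours


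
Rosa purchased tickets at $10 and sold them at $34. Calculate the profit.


Selling price = $34
Cost price = $10
Profit = selling price - cost price:
Profit = $34 - $10 = $24

$24


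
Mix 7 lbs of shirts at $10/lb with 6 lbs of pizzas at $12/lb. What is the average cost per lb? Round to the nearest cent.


Cost of shirts:
7 x $10 = $70
Cost of pizzas:
6 x $12 = $72
Total cost: $70 + $72 = $142
Total weight: 13 lbs
Average: $142 / 13 = $10.9230... ≈ $10.92/lb

$10.92/lb


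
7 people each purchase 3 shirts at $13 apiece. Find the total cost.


Cost per person:
3 x $13 = $39
Group total:
7 x $39 = $273

$273


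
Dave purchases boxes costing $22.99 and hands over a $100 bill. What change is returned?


Start with the amount paid:
$100
Subtract the price:
$100 - $22.99 = $77.01

$77.01


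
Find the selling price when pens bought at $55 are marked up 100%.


Calculate the markup amount:
100% of $55 = $55
Add to cost:
$55 + $55 = $110

$110


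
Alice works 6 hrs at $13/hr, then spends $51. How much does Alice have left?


Calculate earnings:
6 x $13 = $78
Subtract spending:
$78 - $51 = $27

$27


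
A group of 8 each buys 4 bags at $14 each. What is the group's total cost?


Cost per person:
4 x $14 = $56
Group total:
8 x $56 = $448

$448


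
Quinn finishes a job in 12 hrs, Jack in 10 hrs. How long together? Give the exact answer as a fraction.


Quinn's rate: 1/12 of the job per hour
Jack's rate: 1/10 of the job per hour
Combined rate: 1/12 + 1/10 = 11/60 per hour
Time = 1 / (11/60) = 60/11 hours (≈ 5.45 hours)

60/11 hours


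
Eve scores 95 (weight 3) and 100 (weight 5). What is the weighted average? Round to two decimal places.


Weighted sum:
3 x 95 + 5 x 100 = 785
Total weight:
3 + 5 = 8
Weighted average:
785 / 8 = 98.125 ≈ 98.13

98.13
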